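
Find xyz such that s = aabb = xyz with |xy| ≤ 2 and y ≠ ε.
x = 'a', y = 'a', z = 'bb'

For s = aabb and p = 2, one valid decomposition is:
- x = 'a' (length 1)
- y = 'a' (length 1)
- z = 'bb' (length 2)

Verification:
- xyz = 'a' + 'a' + 'bb' = aabb ✓
- |xy| = 2 ≤ 2 ✓
- |y| = 1 > 0 ✓

All pumping lemma constraints are satisfied.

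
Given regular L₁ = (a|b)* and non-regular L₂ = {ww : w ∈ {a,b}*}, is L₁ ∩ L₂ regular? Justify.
No — L₁ ∩ L₂ is not regular.

(a|b)* is all strings over {a,b}, so L₁ ∩ L₂ = {ww : w ∈ {a,b}*} = L₂ itself, which is not regular (pump s = a^p b a^p b).

Note that the bare facts "L₁ regular, L₂ non-regular" do not settle the question by themselves: the closure of regular languages under ∪, ∩, complement and difference applies only when BOTH operands are regular. With a non-regular operand the result can come out regular or non-regular depending on the specific languages, so one has to work out L₁ ∩ L₂ for this particular pair, as above.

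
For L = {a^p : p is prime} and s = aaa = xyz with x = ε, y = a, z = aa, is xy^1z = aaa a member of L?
Yes

xy¹z = ε · a · aa = aaa.
aaa has length 3, which is prime, so it is in L.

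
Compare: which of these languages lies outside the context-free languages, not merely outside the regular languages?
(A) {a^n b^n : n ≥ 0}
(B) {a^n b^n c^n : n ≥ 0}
(B) {a^n b^n c^n : n ≥ 0}

(B) {a^n b^n c^n : n ≥ 0} requires the CFL pumping lemma.

- {a^n b^n : n ≥ 0} is context-free (but not regular)
  • Can be shown non-regular with the regular pumping lemma
  • After pumping, the number of a's and b's become unequal

- {a^n b^n c^n : n ≥ 0} is NOT context-free
  • Requires the CFL pumping lemma to prove
  • Cannot maintain three equal counts simultaneously

The CFL pumping lemma is "stronger" in that it can prove non-membership
in the larger class of context-free languages.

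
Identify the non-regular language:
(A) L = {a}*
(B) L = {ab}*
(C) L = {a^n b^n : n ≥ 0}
(C) {a^n b^n : n ≥ 0}

(C) L = {a^n b^n : n ≥ 0} is NOT regular.

The pumping lemma can be used to prove this:
After pumping, the number of a's and b's become unequal

The other languages are regular because they can be recognized by finite automata.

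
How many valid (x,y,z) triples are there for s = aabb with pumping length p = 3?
6

For s = 'aabb' with pumping length p = 3:

Constraints: |xy| ≤ 3, |y| > 0

Valid decompositions (|xy| ≤ p, |y| ≥ 1):
  • x='', y='a', z='abb'
  • x='a', y='a', z='bb'
  • x='', y='aa', z='bb'
  • x='aa', y='b', z='b'
  • x='a', y='ab', z='b'
  • x='', y='aab', z='b'

Total count: 6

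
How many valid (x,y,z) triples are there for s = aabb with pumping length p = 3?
6

For s = 'aabb' with pumping length p = 3:

Constraints: |xy| ≤ 3, |y| > 0

Valid decompositions (|xy| ≤ p, |y| ≥ 1):
  • x='', y='a', z='abb'
  • x='a', y='a', z='bb'
  • x='', y='aa', z='bb'
  • x='aa', y='b', z='b'
  • x='a', y='ab', z='b'
  • x='', y='aab', z='b'

Total count: 6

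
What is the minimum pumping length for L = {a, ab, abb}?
p = 4

For a finite language L, the pumping lemma holds vacuously if p > max|s| for s ∈ L.

The longest string in L = {a, ab, abb} has length 3.
If p = 4, then no string s ∈ L has |s| ≥ p, so the condition is vacuously true.

The minimum pumping length is p = 4.

Why no smaller p works: for any p ≤ 3, the longest string s ∈ L has |s| = 3 ≥ p, so it would
have to be pumpable; but pumping up (i = 2, 3, ...) produces ever longer strings, which cannot all lie in the
finite language L. So the pumping property fails for every p ≤ 3.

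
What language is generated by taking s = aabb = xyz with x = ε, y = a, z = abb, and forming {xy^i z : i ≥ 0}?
{xy^i z : i ≥ 0} = {a^(i+1) b^2 : i ≥ 0} = {abb, aabb, aaabb, ...}

With x = ε, y = a, z = abb: Starting with aabb and pumping the first 'a' (z = abb keeps the second 'a'), we get strings with i+1 a's followed by 2 b's for i = 0, 1, 2, ...; note bb is not produced because z always contributes one a.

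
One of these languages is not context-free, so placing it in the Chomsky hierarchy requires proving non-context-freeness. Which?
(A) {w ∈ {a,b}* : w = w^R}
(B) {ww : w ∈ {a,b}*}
(B) {ww : w ∈ {a,b}*}

(B) {ww : w ∈ {a,b}*} requires the CFL pumping lemma.

- {w ∈ {a,b}* : w = w^R} is context-free (but not regular)
  • Can be shown non-regular with the regular pumping lemma
  • After pumping, the string is no longer symmetric

- {ww : w ∈ {a,b}*} is NOT context-free
  • Requires the CFL pumping lemma to prove
  • Cannot verify equality of two arbitrary substrings

The CFL pumping lemma is "stronger" in that it can prove non-membership
in the larger class of context-free languages.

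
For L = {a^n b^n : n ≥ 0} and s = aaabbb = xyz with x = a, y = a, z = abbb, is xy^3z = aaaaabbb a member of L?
No

xy³z = a · aaa · abbb = aaaaabbb.
aaaaabbb has 5 a's and 3 b's; 5 ≠ 3, so it is not in L.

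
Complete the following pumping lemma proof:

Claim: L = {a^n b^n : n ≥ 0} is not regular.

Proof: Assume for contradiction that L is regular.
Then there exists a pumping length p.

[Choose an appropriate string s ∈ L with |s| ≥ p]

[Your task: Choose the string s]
s = a^p b^p

This string is in L (has equal a's and b's) and has length 2p ≥ p.
Any decomposition xyz with |xy| ≤ p means y consists only of a's,
so pumping will unbalance the counts.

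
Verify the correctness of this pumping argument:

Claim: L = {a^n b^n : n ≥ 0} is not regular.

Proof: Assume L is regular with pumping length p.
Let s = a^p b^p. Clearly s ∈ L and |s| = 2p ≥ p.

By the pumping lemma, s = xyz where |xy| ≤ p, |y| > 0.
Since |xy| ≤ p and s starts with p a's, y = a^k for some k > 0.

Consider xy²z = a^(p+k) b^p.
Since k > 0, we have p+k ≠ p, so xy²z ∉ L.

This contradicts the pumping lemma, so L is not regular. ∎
The proof is correct.

This proof is valid because:
1. The string s = a^p b^p is correctly in L
2. The decomposition analysis is correct: y must consist only of a's
3. The contradiction is valid: pumping increases a's but not b's
4. The conclusion follows logically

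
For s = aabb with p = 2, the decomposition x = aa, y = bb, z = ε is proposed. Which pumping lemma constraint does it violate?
Violated: |xy| ≤ p

The decomposition x = aa, y = bb, z = ε for s = aabb with p = 2
violates the constraint: |xy| ≤ p

|xy| = |aabb| = 4 > 2 = p. The decomposition puts too many characters in xy.

Pumping lemma constraints:
1. xyz = s (decomposition is valid)
2. |xy| ≤ p
3. |y| > 0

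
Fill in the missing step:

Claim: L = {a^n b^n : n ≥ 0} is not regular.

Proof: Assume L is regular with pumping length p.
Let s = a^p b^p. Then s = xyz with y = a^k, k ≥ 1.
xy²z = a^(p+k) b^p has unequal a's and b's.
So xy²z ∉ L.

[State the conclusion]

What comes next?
This contradicts the pumping lemma for regular languages,
which guarantees xy^i z ∈ L for all i ≥ 0.

Since our assumption that L is regular leads to a contradiction,
we conclude that L = {a^n b^n : n ≥ 0} is NOT regular. ∎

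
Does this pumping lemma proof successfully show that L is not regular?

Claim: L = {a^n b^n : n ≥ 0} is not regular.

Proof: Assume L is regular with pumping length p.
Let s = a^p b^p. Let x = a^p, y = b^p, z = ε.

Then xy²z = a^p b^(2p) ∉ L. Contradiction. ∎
The proof is INCORRECT.

Error: The decomposition violates |xy| ≤ p.
With x = a^p and y = b^p, we have |xy| = 2p > p.
The pumping lemma requires |xy| ≤ p, so y must be within the first p characters.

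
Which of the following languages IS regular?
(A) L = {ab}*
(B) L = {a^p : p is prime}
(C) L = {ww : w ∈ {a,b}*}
(A) {ab}*

(A) L = {ab}* is regular.

This can be recognized by a finite automaton (DFA/NFA).
Regular expressions like {ab}* define regular languages.

The other choices are not regular:
- {a^p : p is prime}: After pumping, the length becomes composite
- {ww : w ∈ {a,b}*}: After pumping, the two halves no longer match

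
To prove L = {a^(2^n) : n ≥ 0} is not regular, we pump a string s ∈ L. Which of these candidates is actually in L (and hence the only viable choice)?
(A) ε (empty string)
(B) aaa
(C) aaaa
(C) aaaa

The pumping lemma is applied to a string s that lies in L, so first check membership of each option:
- (A) ε has length 0, which is not a power of 2, so it is not in L ✗
- (B) aaa has length 3, strictly between 2^1 = 2 and 2^2 = 4, so it is not in L ✗
- (C) aaaa has length 4 = 2^2, so it is in L ✓

Only (C) aaaa is in L, so it is the only candidate that could play the role of s.
(In a complete proof one picks s in terms of the pumping length p so that |s| ≥ p is guaranteed; a fixed string like aaaa illustrates the shape of such an s.)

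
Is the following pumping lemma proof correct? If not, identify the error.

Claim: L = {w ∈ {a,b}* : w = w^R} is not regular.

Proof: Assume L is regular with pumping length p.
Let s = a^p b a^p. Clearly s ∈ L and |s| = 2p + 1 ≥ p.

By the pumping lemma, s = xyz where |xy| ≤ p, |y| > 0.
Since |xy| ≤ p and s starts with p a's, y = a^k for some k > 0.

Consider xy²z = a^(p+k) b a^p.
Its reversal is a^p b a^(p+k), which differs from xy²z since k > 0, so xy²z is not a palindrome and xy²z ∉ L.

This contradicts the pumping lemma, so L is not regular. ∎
The proof is correct.

This proof is valid because:
1. s = a^p b a^p is in L and is chosen in terms of p, so |s| ≥ p holds for every p
2. The decomposition analysis is correct: |xy| ≤ p forces y to lie inside the leading a's
3. The contradiction is valid: a^(p+k) b a^p has more a's before the b than after it, so it is not a palindrome
4. The conclusion follows logically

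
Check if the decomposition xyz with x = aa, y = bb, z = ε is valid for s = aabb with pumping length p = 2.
Violated: |xy| ≤ p

The decomposition x = aa, y = bb, z = ε for s = aabb with p = 2
violates the constraint: |xy| ≤ p

|xy| = |aabb| = 4 > 2 = p. The decomposition puts too many characters in xy.

Pumping lemma constraints:
1. xyz = s (decomposition is valid)
2. |xy| ≤ p
3. |y| > 0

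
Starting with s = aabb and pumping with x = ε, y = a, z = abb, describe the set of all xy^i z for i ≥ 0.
{xy^i z : i ≥ 0} = {a^(i+1) b^2 : i ≥ 0} = {abb, aabb, aaabb, ...}

With x = ε, y = a, z = abb: Starting with aabb and pumping the first 'a' (z = abb keeps the second 'a'), we get strings with i+1 a's followed by 2 b's for i = 0, 1, 2, ...; note bb is not produced because z always contributes one a.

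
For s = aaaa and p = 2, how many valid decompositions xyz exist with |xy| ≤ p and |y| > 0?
3

For s = 'aaaa' with pumping length p = 2:

Constraints: |xy| ≤ 2, |y| > 0

Valid decompositions (|xy| ≤ p, |y| ≥ 1):
  • x='', y='a', z='aaa'
  • x='a', y='a', z='aa'
  • x='', y='aa', z='aa'

Total count: 3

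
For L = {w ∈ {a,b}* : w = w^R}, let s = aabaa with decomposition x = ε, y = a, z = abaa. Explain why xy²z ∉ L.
xy²z = aaabaa ∉ L

Pumping with i = 2 replaces y = a by y² = aa:
- Original: s = xyz = aabaa; aabaa reversed is aabaa, the same string, so it is a palindrome and is in L
- Pumped: xy²z = ε · aa · abaa = aaabaa
- aaabaa reversed is aabaaa ≠ aaabaa, so it is not a palindrome and is not in L

The pumping lemma would require xy²z ∈ L, so this decomposition yields a contradiction.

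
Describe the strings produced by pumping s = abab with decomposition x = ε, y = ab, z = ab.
{xy^i z : i ≥ 0} = {(ab)^(i+1) : i ≥ 0} = {ab, abab, ababab, ...}

With x = ε, y = ab, z = ab: Pumping 'ab' gives strings of alternating a's and b's.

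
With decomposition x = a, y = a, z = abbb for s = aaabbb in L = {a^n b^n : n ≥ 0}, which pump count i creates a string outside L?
i = 3

xy³z = a · aaa · abbb = aaaaabbb; aaaaabbb has 5 a's and 3 b's; 5 ≠ 3, so it is not in L.
(Other choices also work, e.g. i = 0, 2; only i = 1 is guaranteed to stay in L since xy¹z = s.)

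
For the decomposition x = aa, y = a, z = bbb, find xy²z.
aaaabbb

Given x = 'aa', y = 'a', z = 'bbb' and i = 2:

xy^2z = x + y·y·...·y (2 times) + z
       = 'aa' + 'a'^2 + 'bbb'
       = 'aa' + 'aa' + 'bbb'
       = 'aaaabbb'

The pumped string is 'aaaabbb' with length 7.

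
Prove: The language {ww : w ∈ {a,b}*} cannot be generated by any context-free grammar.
Assume for contradiction that L is context-free, and let p ≥ 1 be the pumping length given by the pumping lemma for CFLs.
Choose s = a^p b^p a^p b^p. Then s ∈ L (take w = a^p b^p) and |s| = 4p ≥ p.
By the CFL pumping lemma, s = uvxyz for some u, v, x, y, z with |vxy| ≤ p, |vy| ≥ 1, and uv^i xy^i z ∈ L for every i ≥ 0.

Write s as four blocks A₁ B₁ A₂ B₂ with A₁ = A₂ = a^p and B₁ = B₂ = b^p. Since |vxy| ≤ p, the window vxy lies inside at most two adjacent blocks. Take i = 0 and let t = uxz, so |t| = 4p − |vy| with 1 ≤ |vy| ≤ p. If |t| is odd, t ∉ L immediately, so assume |vy| is even (hence |vy| ≥ 2) and |t|/2 = 2p − |vy|/2, which satisfies p ≤ |t|/2 ≤ 2p − 1.

Case 1 (vxy inside A₁B₁): t = a^(p−j) b^(p−l) a^p b^p with j + l = |vy|. The second half of t has length < 2p, so it is a suffix of the trailing a^p b^p and ends in b; the first half is a^(p−j) b^(p−l) a^((j+l)/2), which ends in a because (j+l)/2 ≥ 1. The halves differ, so t ∉ L.

Case 2 (vxy inside B₁A₂, straddling the middle): t = a^p b^(p−j) a^(p−l) b^p with j + l = |vy|. If t = ww, then w is a prefix of t of length ≥ p, so w begins with a^p; and w is a suffix of t of length ≥ p, so w ends with b^p. That forces |w| ≥ 2p, contradicting |w| = |t|/2 ≤ 2p − 1. So t ∉ L.

Case 3 (vxy inside A₂B₂): t = a^p b^p a^(p−j) b^(p−l) with j + l = |vy|. The first half of t is a prefix of a^p b^p, so it begins with a; the second half is b^((j+l)/2) a^(p−j) b^(p−l), which begins with b. The halves differ, so t ∉ L.

In every case uv⁰xy⁰z = uxz ∉ L.

This contradicts the CFL pumping lemma, which requires uv^i xy^i z ∈ L for all i ≥ 0.
Hence L = {ww : w ∈ {a,b}*} is not context-free. ∎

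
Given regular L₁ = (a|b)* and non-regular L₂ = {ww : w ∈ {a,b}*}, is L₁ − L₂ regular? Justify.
No — L₁ − L₂ is not regular.

L₁ − L₂ is the complement of {ww} within {a,b}*. If it were regular, its complement {ww} would be regular as well (regular languages are closed under complement) — contradiction. So L₁ − L₂ is not regular.

Note that the bare facts "L₁ regular, L₂ non-regular" do not settle the question by themselves: the closure of regular languages under ∪, ∩, complement and difference applies only when BOTH operands are regular. With a non-regular operand the result can come out regular or non-regular depending on the specific languages, so one has to work out L₁ − L₂ for this particular pair, as above.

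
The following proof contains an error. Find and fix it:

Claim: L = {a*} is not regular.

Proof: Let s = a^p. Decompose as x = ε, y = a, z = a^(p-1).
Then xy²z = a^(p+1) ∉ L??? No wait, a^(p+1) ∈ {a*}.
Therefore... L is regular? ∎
Error: The proof attempts to show a*  is not regular, but a* IS regular!

Correction: a* is a regular language (recognized by a simple DFA with one accepting state and self-loop on 'a'). The pumping lemma can only prove non-regularity, not regularity. For regular languages, pumping always works.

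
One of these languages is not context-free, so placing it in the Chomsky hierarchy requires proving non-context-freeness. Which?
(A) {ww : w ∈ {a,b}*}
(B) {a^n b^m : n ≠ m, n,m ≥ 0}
(A) {ww : w ∈ {a,b}*}

(A) {ww : w ∈ {a,b}*} requires the CFL pumping lemma.

- {a^n b^m : n ≠ m, n,m ≥ 0} is context-free (but not regular)
  • Can be shown non-regular with the regular pumping lemma
  • After pumping a's, we can make n = m

- {ww : w ∈ {a,b}*} is NOT context-free
  • Requires the CFL pumping lemma to prove
  • Even a PDA cannot compare two arbitrary halves symbol by symbol; CFL pumping on a^p b^p a^p b^p fails

The CFL pumping lemma is "stronger" in that it can prove non-membership
in the larger class of context-free languages.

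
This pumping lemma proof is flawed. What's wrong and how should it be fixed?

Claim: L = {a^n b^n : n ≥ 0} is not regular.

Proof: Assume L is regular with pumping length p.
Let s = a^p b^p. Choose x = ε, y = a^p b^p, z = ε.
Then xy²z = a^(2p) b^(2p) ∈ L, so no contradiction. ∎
Error: The decomposition violates |xy| ≤ p. With y = a^p b^p, |xy| = |y| = 2p > p. (The proof also miscomputes xy²z, which would be a^p b^p a^p b^p rather than a^(2p) b^(2p), and it wrongly treats one harmless decomposition as settling the matter — the prover does not get to choose the decomposition.)

Correction: The pumping lemma requires |xy| ≤ p, and the argument must handle every decomposition satisfying |xy| ≤ p, |y| ≥ 1. Since s starts with p a's, any such y consists only of a's, say y = a^k with k ≥ 1. Then xy²z = a^(p+k) b^p has unequal numbers of a's and b's, so xy²z ∉ L — the required contradiction.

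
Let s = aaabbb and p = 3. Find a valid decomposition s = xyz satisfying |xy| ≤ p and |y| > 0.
x = '', y = 'aa', z = 'abbb'

For s = aaabbb and p = 3, one valid decomposition is:
- x = '' (length 0)
- y = 'aa' (length 2)
- z = 'abbb' (length 4)

Verification:
- xyz = '' + 'aa' + 'abbb' = aaabbb ✓
- |xy| = 2 ≤ 3 ✓
- |y| = 2 > 0 ✓

All pumping lemma constraints are satisfied.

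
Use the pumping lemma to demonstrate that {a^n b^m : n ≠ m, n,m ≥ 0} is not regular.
Assume for contradiction that L is regular, and let p ≥ 1 be the pumping length given by the pumping lemma.
Choose s = a^p b^(p + p!). Then s ∈ L because p ≠ p + p! (as p! ≥ 1), and |s| ≥ p.
By the pumping lemma, s = xyz for some x, y, z with |xy| ≤ p, |y| ≥ 1, and xy^i z ∈ L for every i ≥ 0.
Since |xy| ≤ p and the first p symbols of s are all a's, y = a^k for some k with 1 ≤ k ≤ p.
For every i ≥ 0, xy^i z = a^(p + (i − 1)k) b^(p + p!).

Because 1 ≤ k ≤ p, k divides p!. Let t = p!/k (a positive integer) and take i = t + 1.
Then the number of a's is p + tk = p + p!, which equals the number of b's.
So xy^(t+1) z = a^(p + p!) b^(p + p!) has equally many a's and b's and is NOT in L.

This contradicts the pumping lemma, which requires xy^i z ∈ L for all i ≥ 0.
Hence L = {a^n b^m : n ≠ m, n,m ≥ 0} is not regular. ∎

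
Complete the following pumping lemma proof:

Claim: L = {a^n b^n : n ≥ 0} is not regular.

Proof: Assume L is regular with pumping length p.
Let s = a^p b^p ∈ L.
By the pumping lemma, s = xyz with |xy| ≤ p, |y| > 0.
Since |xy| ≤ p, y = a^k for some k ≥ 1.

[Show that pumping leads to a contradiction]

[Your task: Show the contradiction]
Consider xy²z = a^(p+k) b^p.

Since k ≥ 1, we have p + k > p.
So xy²z has more a's than b's: (p+k) a's vs p b's.
This means xy²z ∉ L because a^n b^n requires equal counts.

This contradicts the pumping lemma which states xy²z ∈ L.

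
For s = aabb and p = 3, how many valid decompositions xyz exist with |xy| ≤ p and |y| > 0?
6

For s = 'aabb' with pumping length p = 3:

Constraints: |xy| ≤ 3, |y| > 0

Valid decompositions (|xy| ≤ p, |y| ≥ 1):
  • x='', y='a', z='abb'
  • x='a', y='a', z='bb'
  • x='', y='aa', z='bb'
  • x='aa', y='b', z='b'
  • x='a', y='ab', z='b'
  • x='', y='aab', z='b'

Total count: 6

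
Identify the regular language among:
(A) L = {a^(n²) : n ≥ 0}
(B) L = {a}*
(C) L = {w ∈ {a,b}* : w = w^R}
(B) {a}*

(B) L = {a}* is regular.

This can be recognized by a finite automaton (DFA/NFA).
Regular expressions like {a}* define regular languages.

The other choices are not regular:
- {a^(n²) : n ≥ 0}: After pumping, length is no longer a perfect square
- {w ∈ {a,b}* : w = w^R}: After pumping, the string is no longer symmetric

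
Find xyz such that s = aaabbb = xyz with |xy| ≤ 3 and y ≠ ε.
x = '', y = 'aaa', z = 'bbb'

For s = aaabbb and p = 3, one valid decomposition is:
- x = '' (length 0)
- y = 'aaa' (length 3)
- z = 'bbb' (length 3)

Verification:
- xyz = '' + 'aaa' + 'bbb' = aaabbb ✓
- |xy| = 3 ≤ 3 ✓
- |y| = 3 > 0 ✓

All pumping lemma constraints are satisfied.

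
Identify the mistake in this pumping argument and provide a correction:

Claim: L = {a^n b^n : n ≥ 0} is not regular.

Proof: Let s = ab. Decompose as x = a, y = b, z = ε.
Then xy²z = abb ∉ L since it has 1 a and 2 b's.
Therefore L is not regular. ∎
Error: The string s = ab might be shorter than the pumping length p.

Correction: Choose s = a^p b^p to ensure |s| ≥ p. Also, the decomposition is wrong: with |xy| ≤ p, y cannot include b's when s starts with p a's.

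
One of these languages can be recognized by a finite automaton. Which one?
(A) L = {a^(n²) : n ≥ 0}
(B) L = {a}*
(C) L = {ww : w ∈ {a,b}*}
(B) {a}*

(B) L = {a}* is regular.

This can be recognized by a finite automaton (DFA/NFA).
Regular expressions like {a}* define regular languages.

The other choices are not regular:
- {ww : w ∈ {a,b}*}: After pumping, the two halves no longer match
- {a^(n²) : n ≥ 0}: After pumping, length is no longer a perfect square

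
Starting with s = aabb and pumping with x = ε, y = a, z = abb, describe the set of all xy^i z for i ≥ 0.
{xy^i z : i ≥ 0} = {a^(i+1) b^2 : i ≥ 0} = {abb, aabb, aaabb, ...}

With x = ε, y = a, z = abb: Starting with aabb and pumping the first 'a' (z = abb keeps the second 'a'), we get strings with i+1 a's followed by 2 b's for i = 0, 1, 2, ...; note bb is not produced because z always contributes one a.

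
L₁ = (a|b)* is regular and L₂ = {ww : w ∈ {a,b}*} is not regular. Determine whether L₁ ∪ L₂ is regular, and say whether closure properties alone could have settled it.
Yes — L₁ ∪ L₂ is regular.

{ww} ⊆ (a|b)*, so L₁ ∪ L₂ = (a|b)*, which is regular.

Note that the bare facts "L₁ regular, L₂ non-regular" do not settle the question by themselves: the closure of regular languages under ∪, ∩, complement and difference applies only when BOTH operands are regular. With a non-regular operand the result can come out regular or non-regular depending on the specific languages, so one has to work out L₁ ∪ L₂ for this particular pair, as above.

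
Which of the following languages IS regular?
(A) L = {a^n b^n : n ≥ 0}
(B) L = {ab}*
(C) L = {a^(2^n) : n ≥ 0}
(B) {ab}*

(B) L = {ab}* is regular.

This can be recognized by a finite automaton (DFA/NFA).
Regular expressions like {ab}* define regular languages.

The other choices are not regular:
- {a^n b^n : n ≥ 0}: After pumping, the number of a's and b's become unequal
- {a^(2^n) : n ≥ 0}: After pumping, length is no longer a power of 2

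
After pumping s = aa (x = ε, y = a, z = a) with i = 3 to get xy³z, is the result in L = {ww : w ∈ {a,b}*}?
Yes

xy³z = ε · aaa · a = aaaa.
aaaa splits into halves aa · aa, which are equal, so it is in L (w = aa).
(A single pumped string landing in L is not a contradiction by itself; a non-regularity proof needs some i for which xy^i z ∉ L, for every admissible decomposition.)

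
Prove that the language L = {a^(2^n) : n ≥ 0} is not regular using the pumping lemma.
Assume for contradiction that L is regular, and let p ≥ 1 be the pumping length given by the pumping lemma.
Choose s = a^(2^p). Then s ∈ L and |s| = 2^p ≥ p.
By the pumping lemma, s = xyz for some x, y, z with |xy| ≤ p, |y| ≥ 1, and xy^i z ∈ L for every i ≥ 0.
Here y = a^k for some k with 1 ≤ k ≤ |xy| ≤ p, and p < 2^p.

Take i = 2: |xy²z| = 2^p + k.
Now 2^p < 2^p + k ≤ 2^p + p < 2^p + 2^p = 2^(p+1).
So |xy²z| lies strictly between the consecutive powers of two 2^p and 2^(p+1), hence is not a power of 2, and xy²z ∉ L.

This contradicts the pumping lemma, which requires xy^i z ∈ L for all i ≥ 0.
Hence L = {a^(2^n) : n ≥ 0} is not regular. ∎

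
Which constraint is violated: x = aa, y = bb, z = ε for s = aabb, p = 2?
Violated: |xy| ≤ p

The decomposition x = aa, y = bb, z = ε for s = aabb with p = 2
violates the constraint: |xy| ≤ p

|xy| = |aabb| = 4 > 2 = p. The decomposition puts too many characters in xy.

Pumping lemma constraints:
1. xyz = s (decomposition is valid)
2. |xy| ≤ p
3. |y| > 0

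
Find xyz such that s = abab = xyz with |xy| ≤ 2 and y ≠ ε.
x = 'a', y = 'b', z = 'ab'

For s = abab and p = 2, one valid decomposition is:
- x = 'a' (length 1)
- y = 'b' (length 1)
- z = 'ab' (length 2)

Verification:
- xyz = 'a' + 'b' + 'ab' = abab ✓
- |xy| = 2 ≤ 2 ✓
- |y| = 1 > 0 ✓

All pumping lemma constraints are satisfied.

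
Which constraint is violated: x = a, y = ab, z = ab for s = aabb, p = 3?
Violated: xyz = s

The decomposition x = a, y = ab, z = ab for s = aabb with p = 3
violates the constraint: xyz = s

xyz = 'a' + 'ab' + 'ab' = 'aabab' ≠ 'aabb' = s. The decomposition doesn't reconstruct s.

Pumping lemma constraints:
1. xyz = s (decomposition is valid)
2. |xy| ≤ p
3. |y| > 0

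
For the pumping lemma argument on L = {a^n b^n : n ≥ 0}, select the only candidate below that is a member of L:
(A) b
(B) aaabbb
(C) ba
(B) aaabbb

The pumping lemma is applied to a string s that lies in L, so first check membership of each option:
- (A) b has 0 a's and 1 b's; 0 ≠ 1, so it is not in L ✗
- (B) aaabbb = a^3 b^3 has equal counts (3 = 3), so it is in L ✓
- (C) ba has an a after a b, so it is not of the form a^n b^n and is not in L ✗

Only (B) aaabbb is in L, so it is the only candidate that could play the role of s.
(In a complete proof one picks s in terms of the pumping length p so that |s| ≥ p is guaranteed; a fixed string like aaabbb illustrates the shape of such an s.)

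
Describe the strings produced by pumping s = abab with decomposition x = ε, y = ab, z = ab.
{xy^i z : i ≥ 0} = {(ab)^(i+1) : i ≥ 0} = {ab, abab, ababab, ...}

With x = ε, y = ab, z = ab: Pumping 'ab' gives strings of alternating a's and b's.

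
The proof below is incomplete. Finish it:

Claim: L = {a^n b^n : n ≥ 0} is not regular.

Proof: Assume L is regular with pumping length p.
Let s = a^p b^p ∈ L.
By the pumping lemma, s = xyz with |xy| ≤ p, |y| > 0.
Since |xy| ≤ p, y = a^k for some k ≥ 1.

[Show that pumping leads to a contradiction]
Consider xy²z = a^(p+k) b^p.

Since k ≥ 1, we have p + k > p.
So xy²z has more a's than b's: (p+k) a's vs p b's.
This means xy²z ∉ L because a^n b^n requires equal counts.

This contradicts the pumping lemma which states xy²z ∈ L.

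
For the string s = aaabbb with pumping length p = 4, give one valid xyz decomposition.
x = '', y = 'aaa', z = 'bbb'

For s = aaabbb and p = 4, one valid decomposition is:
- x = '' (length 0)
- y = 'aaa' (length 3)
- z = 'bbb' (length 3)

Verification:
- xyz = '' + 'aaa' + 'bbb' = aaabbb ✓
- |xy| = 3 ≤ 4 ✓
- |y| = 3 > 0 ✓

All pumping lemma constraints are satisfied.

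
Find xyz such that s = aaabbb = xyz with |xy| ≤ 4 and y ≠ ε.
x = 'a', y = 'aa', z = 'bbb'

For s = aaabbb and p = 4, one valid decomposition is:
- x = 'a' (length 1)
- y = 'aa' (length 2)
- z = 'bbb' (length 3)

Verification:
- xyz = 'a' + 'aa' + 'bbb' = aaabbb ✓
- |xy| = 3 ≤ 4 ✓
- |y| = 2 > 0 ✓

All pumping lemma constraints are satisfied.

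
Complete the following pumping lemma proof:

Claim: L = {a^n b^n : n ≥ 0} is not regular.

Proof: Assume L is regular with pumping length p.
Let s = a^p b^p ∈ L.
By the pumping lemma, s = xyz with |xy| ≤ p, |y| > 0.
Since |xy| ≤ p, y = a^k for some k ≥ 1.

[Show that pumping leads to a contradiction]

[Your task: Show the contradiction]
Consider xy²z = a^(p+k) b^p.

Since k ≥ 1, we have p + k > p.
So xy²z has more a's than b's: (p+k) a's vs p b's.
This means xy²z ∉ L because a^n b^n requires equal counts.

This contradicts the pumping lemma which states xy²z ∈ L.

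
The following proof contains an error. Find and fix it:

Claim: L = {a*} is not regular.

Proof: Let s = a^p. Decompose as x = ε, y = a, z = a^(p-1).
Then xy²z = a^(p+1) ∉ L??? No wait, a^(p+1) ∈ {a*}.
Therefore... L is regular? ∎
Error: The proof attempts to show a*  is not regular, but a* IS regular!

Correction: a* is a regular language (recognized by a simple DFA with one accepting state and self-loop on 'a'). The pumping lemma can only prove non-regularity, not regularity. For regular languages, pumping always works.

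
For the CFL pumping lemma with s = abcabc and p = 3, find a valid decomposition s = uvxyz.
u='ab', v='c', x='a', y='b', z='c'

For s = abcabc with pumping length p = 3:

One valid decomposition:
- u = 'ab'
- v = 'c'
- x = 'a'
- y = 'b'
- z = 'c'

Verification:
- uvxyz = 'ab' + 'c' + 'a' + 'b' + 'c' = abcabc ✓
- |vxy| = |'cab'| = 3 ≤ 3 ✓
- |vy| = |'cb'| = 2 > 0 ✓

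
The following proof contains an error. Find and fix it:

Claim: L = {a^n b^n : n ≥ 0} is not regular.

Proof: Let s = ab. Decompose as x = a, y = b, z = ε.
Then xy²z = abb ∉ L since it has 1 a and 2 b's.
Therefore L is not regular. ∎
Error: The string s = ab might be shorter than the pumping length p.

Correction: Choose s = a^p b^p to ensure |s| ≥ p. Also, the decomposition is wrong: with |xy| ≤ p, y cannot include b's when s starts with p a's.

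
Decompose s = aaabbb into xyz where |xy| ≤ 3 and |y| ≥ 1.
x = 'a', y = 'aa', z = 'bbb'

For s = aaabbb and p = 3, one valid decomposition is:
- x = 'a' (length 1)
- y = 'aa' (length 2)
- z = 'bbb' (length 3)

Verification:
- xyz = 'a' + 'aa' + 'bbb' = aaabbb ✓
- |xy| = 3 ≤ 3 ✓
- |y| = 2 > 0 ✓

All pumping lemma constraints are satisfied.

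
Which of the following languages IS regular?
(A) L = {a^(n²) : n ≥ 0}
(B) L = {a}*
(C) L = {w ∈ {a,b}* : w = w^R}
(B) {a}*

(B) L = {a}* is regular.

This can be recognized by a finite automaton (DFA/NFA).
Regular expressions like {a}* define regular languages.

The other choices are not regular:
- {w ∈ {a,b}* : w = w^R}: After pumping, the string is no longer symmetric
- {a^(n²) : n ≥ 0}: After pumping, length is no longer a perfect square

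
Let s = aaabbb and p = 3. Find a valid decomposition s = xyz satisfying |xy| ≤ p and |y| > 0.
x = '', y = 'aaa', z = 'bbb'

For s = aaabbb and p = 3, one valid decomposition is:
- x = '' (length 0)
- y = 'aaa' (length 3)
- z = 'bbb' (length 3)

Verification:
- xyz = '' + 'aaa' + 'bbb' = aaabbb ✓
- |xy| = 3 ≤ 3 ✓
- |y| = 3 > 0 ✓

All pumping lemma constraints are satisfied.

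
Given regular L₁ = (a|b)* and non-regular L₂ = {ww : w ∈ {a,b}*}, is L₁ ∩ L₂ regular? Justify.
No — L₁ ∩ L₂ is not regular.

(a|b)* is all strings over {a,b}, so L₁ ∩ L₂ = {ww : w ∈ {a,b}*} = L₂ itself, which is not regular (pump s = a^p b a^p b).

Note that the bare facts "L₁ regular, L₂ non-regular" do not settle the question by themselves: the closure of regular languages under ∪, ∩, complement and difference applies only when BOTH operands are regular. With a non-regular operand the result can come out regular or non-regular depending on the specific languages, so one has to work out L₁ ∩ L₂ for this particular pair, as above.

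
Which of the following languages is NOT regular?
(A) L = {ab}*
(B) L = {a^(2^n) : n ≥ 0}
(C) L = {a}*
(B) {a^(2^n) : n ≥ 0}

(B) L = {a^(2^n) : n ≥ 0} is NOT regular.

The pumping lemma can be used to prove this:
After pumping, length is no longer a power of 2

The other languages are regular because they can be recognized by finite automata.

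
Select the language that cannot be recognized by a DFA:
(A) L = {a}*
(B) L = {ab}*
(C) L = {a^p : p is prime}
(C) {a^p : p is prime}

(C) L = {a^p : p is prime} is NOT regular.

The pumping lemma can be used to prove this:
After pumping, the length becomes composite

The other languages are regular because they can be recognized by finite automata.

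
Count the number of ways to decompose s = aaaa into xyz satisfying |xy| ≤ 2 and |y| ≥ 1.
3

For s = 'aaaa' with pumping length p = 2:

Constraints: |xy| ≤ 2, |y| > 0

Valid decompositions (|xy| ≤ p, |y| ≥ 1):
  • x='', y='a', z='aaa'
  • x='a', y='a', z='aa'
  • x='', y='aa', z='aa'

Total count: 3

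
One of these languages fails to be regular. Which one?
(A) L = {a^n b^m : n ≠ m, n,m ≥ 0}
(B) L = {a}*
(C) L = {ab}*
(A) {a^n b^m : n ≠ m, n,m ≥ 0}

(A) L = {a^n b^m : n ≠ m, n,m ≥ 0} is NOT regular.

The pumping lemma can be used to prove this:
After pumping a's, we can make n = m

The other languages are regular because they can be recognized by finite automata.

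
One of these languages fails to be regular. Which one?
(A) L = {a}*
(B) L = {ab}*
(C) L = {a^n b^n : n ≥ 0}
(C) {a^n b^n : n ≥ 0}

(C) L = {a^n b^n : n ≥ 0} is NOT regular.

The pumping lemma can be used to prove this:
After pumping, the number of a's and b's become unequal

The other languages are regular because they can be recognized by finite automata.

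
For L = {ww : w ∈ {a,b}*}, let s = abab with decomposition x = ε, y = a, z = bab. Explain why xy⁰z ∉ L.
xy⁰z = bab ∉ L

Pumping with i = 0 replaces y = a by y⁰ = ε:
- Original: s = xyz = abab; abab splits into halves ab · ab, which are equal, so it is in L (w = ab)
- Pumped: xy⁰z = ε · ε · bab = bab
- bab has odd length 3, so it cannot be written as ww and is not in L

The pumping lemma would require xy⁰z ∈ L, so this decomposition yields a contradiction.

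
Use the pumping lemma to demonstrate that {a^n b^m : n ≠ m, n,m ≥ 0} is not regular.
Assume for contradiction that L is regular, and let p ≥ 1 be the pumping length given by the pumping lemma.
Choose s = a^p b^(p + p!). Then s ∈ L because p ≠ p + p! (as p! ≥ 1), and |s| ≥ p.
By the pumping lemma, s = xyz for some x, y, z with |xy| ≤ p, |y| ≥ 1, and xy^i z ∈ L for every i ≥ 0.
Since |xy| ≤ p and the first p symbols of s are all a's, y = a^k for some k with 1 ≤ k ≤ p.
For every i ≥ 0, xy^i z = a^(p + (i − 1)k) b^(p + p!).

Because 1 ≤ k ≤ p, k divides p!. Let t = p!/k (a positive integer) and take i = t + 1.
Then the number of a's is p + tk = p + p!, which equals the number of b's.
So xy^(t+1) z = a^(p + p!) b^(p + p!) has equally many a's and b's and is NOT in L.

This contradicts the pumping lemma, which requires xy^i z ∈ L for all i ≥ 0.
Hence L = {a^n b^m : n ≠ m, n,m ≥ 0} is not regular. ∎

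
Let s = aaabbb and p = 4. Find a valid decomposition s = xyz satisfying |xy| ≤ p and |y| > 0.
x = '', y = 'a', z = 'aabbb'

For s = aaabbb and p = 4, one valid decomposition is:
- x = '' (length 0)
- y = 'a' (length 1)
- z = 'aabbb' (length 5)

Verification:
- xyz = '' + 'a' + 'aabbb' = aaabbb ✓
- |xy| = 1 ≤ 4 ✓
- |y| = 1 > 0 ✓

All pumping lemma constraints are satisfied.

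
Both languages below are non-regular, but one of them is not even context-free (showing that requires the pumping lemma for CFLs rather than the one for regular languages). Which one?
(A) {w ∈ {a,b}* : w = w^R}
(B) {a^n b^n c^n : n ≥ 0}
(B) {a^n b^n c^n : n ≥ 0}

(B) {a^n b^n c^n : n ≥ 0} requires the CFL pumping lemma.

- {w ∈ {a,b}* : w = w^R} is context-free (but not regular)
  • Can be shown non-regular with the regular pumping lemma
  • After pumping, the string is no longer symmetric

- {a^n b^n c^n : n ≥ 0} is NOT context-free
  • Requires the CFL pumping lemma to prove
  • Cannot maintain three equal counts simultaneously

The CFL pumping lemma is "stronger" in that it can prove non-membership
in the larger class of context-free languages.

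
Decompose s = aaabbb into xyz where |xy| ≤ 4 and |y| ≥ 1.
x = 'aaa', y = 'b', z = 'bb'

For s = aaabbb and p = 4, one valid decomposition is:
- x = 'aaa' (length 3)
- y = 'b' (length 1)
- z = 'bb' (length 2)

Verification:
- xyz = 'aaa' + 'b' + 'bb' = aaabbb ✓
- |xy| = 4 ≤ 4 ✓
- |y| = 1 > 0 ✓

All pumping lemma constraints are satisfied.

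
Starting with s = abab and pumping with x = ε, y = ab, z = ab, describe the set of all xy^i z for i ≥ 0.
{xy^i z : i ≥ 0} = {(ab)^(i+1) : i ≥ 0} = {ab, abab, ababab, ...}

With x = ε, y = ab, z = ab: Pumping 'ab' gives strings of alternating a's and b's.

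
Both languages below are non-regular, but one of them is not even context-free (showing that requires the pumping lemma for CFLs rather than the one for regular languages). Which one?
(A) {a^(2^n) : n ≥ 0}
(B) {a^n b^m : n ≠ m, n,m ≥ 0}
(A) {a^(2^n) : n ≥ 0}

(A) {a^(2^n) : n ≥ 0} requires the CFL pumping lemma.

- {a^n b^m : n ≠ m, n,m ≥ 0} is context-free (but not regular)
  • Can be shown non-regular with the regular pumping lemma
  • After pumping a's, we can make n = m

- {a^(2^n) : n ≥ 0} is NOT context-free
  • Requires the CFL pumping lemma to prove
  • Gaps between powers of 2 grow exponentially

The CFL pumping lemma is "stronger" in that it can prove non-membership
in the larger class of context-free languages.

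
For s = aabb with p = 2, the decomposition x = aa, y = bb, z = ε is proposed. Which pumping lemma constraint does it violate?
Violated: |xy| ≤ p

The decomposition x = aa, y = bb, z = ε for s = aabb with p = 2
violates the constraint: |xy| ≤ p

|xy| = |aabb| = 4 > 2 = p. The decomposition puts too many characters in xy.

Pumping lemma constraints:
1. xyz = s (decomposition is valid)
2. |xy| ≤ p
3. |y| > 0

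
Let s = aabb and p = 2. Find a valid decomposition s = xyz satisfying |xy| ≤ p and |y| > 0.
x = 'a', y = 'a', z = 'bb'

For s = aabb and p = 2, one valid decomposition is:
- x = 'a' (length 1)
- y = 'a' (length 1)
- z = 'bb' (length 2)

Verification:
- xyz = 'a' + 'a' + 'bb' = aabb ✓
- |xy| = 2 ≤ 2 ✓
- |y| = 1 > 0 ✓

All pumping lemma constraints are satisfied.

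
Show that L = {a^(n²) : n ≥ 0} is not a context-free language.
Assume for contradiction that L is context-free, and let p ≥ 1 be the pumping length given by the pumping lemma for CFLs.
Choose s = a^(p²). Then s ∈ L and |s| = p² ≥ p.
By the CFL pumping lemma, s = uvxyz for some u, v, x, y, z with |vxy| ≤ p, |vy| ≥ 1, and uv^i xy^i z ∈ L for every i ≥ 0.
All symbols are a's, so only lengths matter: let k = |vy|, with 1 ≤ k ≤ |vxy| ≤ p.

Take i = 2: |uv²xy²z| = p² + k, and p² < p² + k ≤ p² + p < (p + 1)².
So the length lies strictly between consecutive squares and is not a perfect square; uv²xy²z ∉ L.

This contradicts the CFL pumping lemma, which requires uv^i xy^i z ∈ L for all i ≥ 0.
Hence L = {a^(n²) : n ≥ 0} is not context-free. ∎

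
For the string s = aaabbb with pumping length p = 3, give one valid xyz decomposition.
x = 'a', y = 'aa', z = 'bbb'

For s = aaabbb and p = 3, one valid decomposition is:
- x = 'a' (length 1)
- y = 'aa' (length 2)
- z = 'bbb' (length 3)

Verification:
- xyz = 'a' + 'aa' + 'bbb' = aaabbb ✓
- |xy| = 3 ≤ 3 ✓
- |y| = 2 > 0 ✓

All pumping lemma constraints are satisfied.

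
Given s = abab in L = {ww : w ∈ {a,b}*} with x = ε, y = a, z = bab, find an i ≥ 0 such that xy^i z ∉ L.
i = 3

xy³z = ε · aaa · bab = aaabab; aaabab has length 6; its halves are aaa and bab, which differ, so it is not in L.
(Other choices also work, e.g. i = 0, 2; only i = 1 is guaranteed to stay in L since xy¹z = s.)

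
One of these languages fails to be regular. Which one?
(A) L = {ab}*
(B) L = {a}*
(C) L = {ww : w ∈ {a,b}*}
(C) {ww : w ∈ {a,b}*}

(C) L = {ww : w ∈ {a,b}*} is NOT regular.

The pumping lemma can be used to prove this:
After pumping, the two halves no longer match

The other languages are regular because they can be recognized by finite automata.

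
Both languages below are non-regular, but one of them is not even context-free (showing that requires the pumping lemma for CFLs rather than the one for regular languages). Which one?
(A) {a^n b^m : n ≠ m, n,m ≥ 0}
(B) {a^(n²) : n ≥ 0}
(B) {a^(n²) : n ≥ 0}

(B) {a^(n²) : n ≥ 0} requires the CFL pumping lemma.

- {a^n b^m : n ≠ m, n,m ≥ 0} is context-free (but not regular)
  • Can be shown non-regular with the regular pumping lemma
  • After pumping a's, we can make n = m

- {a^(n²) : n ≥ 0} is NOT context-free
  • Requires the CFL pumping lemma to prove
  • Gaps between squares grow unboundedly

The CFL pumping lemma is "stronger" in that it can prove non-membership
in the larger class of context-free languages.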